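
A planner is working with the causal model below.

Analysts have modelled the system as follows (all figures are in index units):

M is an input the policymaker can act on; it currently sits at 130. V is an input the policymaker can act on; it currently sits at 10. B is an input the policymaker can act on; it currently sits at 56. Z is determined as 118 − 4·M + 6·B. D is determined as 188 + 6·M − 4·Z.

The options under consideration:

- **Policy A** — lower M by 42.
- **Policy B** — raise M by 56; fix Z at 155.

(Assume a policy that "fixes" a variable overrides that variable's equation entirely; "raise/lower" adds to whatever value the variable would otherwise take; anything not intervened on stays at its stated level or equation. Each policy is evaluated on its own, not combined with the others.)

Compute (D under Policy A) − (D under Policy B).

-376

Policy A (M − 42):
  M = 130 − 42 = 88
  B = 56
  Z = 118 − 4·88 + 6·56 = 102
  D = 188 + 6·88 − 4·102 = 308
Policy B (M + 56, Z := 155):
  M = 130 + 56 = 186
  B = 56
  Z = 155
  D = 188 + 6·186 − 4·155 = 684
D: 308 − 684 = -376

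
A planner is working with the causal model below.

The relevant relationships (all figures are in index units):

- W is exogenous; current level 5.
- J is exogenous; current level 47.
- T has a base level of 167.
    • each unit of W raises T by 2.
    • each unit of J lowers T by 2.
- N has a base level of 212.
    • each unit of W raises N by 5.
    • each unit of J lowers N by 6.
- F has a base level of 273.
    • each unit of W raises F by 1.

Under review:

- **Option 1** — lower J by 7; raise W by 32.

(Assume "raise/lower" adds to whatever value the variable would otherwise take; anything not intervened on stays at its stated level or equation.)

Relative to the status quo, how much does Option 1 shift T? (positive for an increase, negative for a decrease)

Baseline:
  W = 5
  J = 47
  T = 167 + 2·5 − 2·47 = 83
Option 1 (J − 7, W + 32):
  W = 5 + 32 = 37
  J = 47 − 7 = 40
  T = 167 + 2·37 − 2·40 = 161
Change in T: 161 − 83 = 78

78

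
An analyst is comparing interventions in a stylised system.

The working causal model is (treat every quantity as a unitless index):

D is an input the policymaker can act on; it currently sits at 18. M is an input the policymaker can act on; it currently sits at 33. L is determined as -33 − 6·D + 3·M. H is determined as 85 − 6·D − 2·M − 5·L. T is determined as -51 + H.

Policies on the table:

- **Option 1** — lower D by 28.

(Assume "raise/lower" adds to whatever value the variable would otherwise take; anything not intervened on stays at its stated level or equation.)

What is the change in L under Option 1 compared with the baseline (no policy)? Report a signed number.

168

Baseline:
  D = 18
  M = 33
  L = -33 − 6·18 + 3·33 = -42
Option 1 (D − 28):
  D = 18 − 28 = -10
  M = 33
  L = -33 − 6·(-10) + 3·33 = 126
Change in L: 126 − (-42) = 168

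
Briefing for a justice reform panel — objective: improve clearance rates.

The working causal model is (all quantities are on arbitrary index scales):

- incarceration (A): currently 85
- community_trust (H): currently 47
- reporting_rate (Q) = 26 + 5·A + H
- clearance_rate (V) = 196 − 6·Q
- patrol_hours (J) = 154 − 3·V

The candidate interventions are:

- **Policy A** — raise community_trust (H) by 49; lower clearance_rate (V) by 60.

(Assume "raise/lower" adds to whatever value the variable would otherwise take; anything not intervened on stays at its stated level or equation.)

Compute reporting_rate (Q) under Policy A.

547

Policy A (H + 49, V − 60):
  A = 85
  H = 47 + 49 = 96
  Q = 26 + 5·85 + 96 = 547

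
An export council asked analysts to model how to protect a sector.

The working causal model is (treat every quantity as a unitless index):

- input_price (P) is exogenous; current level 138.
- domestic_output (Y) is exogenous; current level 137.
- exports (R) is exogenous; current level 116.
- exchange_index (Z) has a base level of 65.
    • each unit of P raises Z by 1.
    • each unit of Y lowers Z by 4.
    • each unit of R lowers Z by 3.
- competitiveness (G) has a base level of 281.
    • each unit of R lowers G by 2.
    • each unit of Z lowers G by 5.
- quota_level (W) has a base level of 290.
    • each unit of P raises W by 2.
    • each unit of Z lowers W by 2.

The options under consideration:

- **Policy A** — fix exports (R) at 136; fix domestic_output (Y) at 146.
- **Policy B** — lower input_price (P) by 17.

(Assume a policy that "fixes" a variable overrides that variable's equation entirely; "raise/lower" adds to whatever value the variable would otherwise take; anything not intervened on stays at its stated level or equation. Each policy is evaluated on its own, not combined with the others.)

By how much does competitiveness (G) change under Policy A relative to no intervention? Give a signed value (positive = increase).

440

Baseline:
  P = 138
  Y = 137
  R = 116
  Z = 65 + 138 − 4·137 − 3·116 = -693
  G = 281 − 2·116 − 5·(-693) = 3514
Policy A (R := 136, Y := 146):
  P = 138
  Y = 146
  R = 136
  Z = 65 + 138 − 4·146 − 3·136 = -789
  G = 281 − 2·136 − 5·(-789) = 3954
Change in G: 3954 − 3514 = 440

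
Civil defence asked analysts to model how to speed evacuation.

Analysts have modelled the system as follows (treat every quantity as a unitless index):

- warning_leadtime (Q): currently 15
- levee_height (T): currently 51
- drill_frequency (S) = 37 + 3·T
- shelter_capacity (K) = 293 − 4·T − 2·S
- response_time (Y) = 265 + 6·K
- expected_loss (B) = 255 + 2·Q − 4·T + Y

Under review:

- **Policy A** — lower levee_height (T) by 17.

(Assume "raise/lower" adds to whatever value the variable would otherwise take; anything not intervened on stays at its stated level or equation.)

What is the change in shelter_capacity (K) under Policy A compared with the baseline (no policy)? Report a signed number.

Baseline:
  T = 51
  S = 37 + 3·51 = 190
  K = 293 − 4·51 − 2·190 = -291
Policy A (T − 17):
  T = 51 − 17 = 34
  S = 37 + 3·34 = 139
  K = 293 − 4·34 − 2·139 = -121
Change in K: -121 − (-291) = 170

170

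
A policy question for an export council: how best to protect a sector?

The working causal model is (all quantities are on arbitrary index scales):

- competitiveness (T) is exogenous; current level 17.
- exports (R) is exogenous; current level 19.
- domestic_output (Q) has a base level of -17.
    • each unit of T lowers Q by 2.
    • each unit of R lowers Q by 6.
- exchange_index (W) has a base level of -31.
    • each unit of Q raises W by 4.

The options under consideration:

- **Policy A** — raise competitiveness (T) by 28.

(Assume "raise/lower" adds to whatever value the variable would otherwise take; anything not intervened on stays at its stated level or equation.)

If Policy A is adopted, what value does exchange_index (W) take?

Policy A (T + 28):
  T = 17 + 28 = 45
  R = 19
  Q = -17 − 2·45 − 6·19 = -221
  W = -31 + 4·(-221) = -915

-915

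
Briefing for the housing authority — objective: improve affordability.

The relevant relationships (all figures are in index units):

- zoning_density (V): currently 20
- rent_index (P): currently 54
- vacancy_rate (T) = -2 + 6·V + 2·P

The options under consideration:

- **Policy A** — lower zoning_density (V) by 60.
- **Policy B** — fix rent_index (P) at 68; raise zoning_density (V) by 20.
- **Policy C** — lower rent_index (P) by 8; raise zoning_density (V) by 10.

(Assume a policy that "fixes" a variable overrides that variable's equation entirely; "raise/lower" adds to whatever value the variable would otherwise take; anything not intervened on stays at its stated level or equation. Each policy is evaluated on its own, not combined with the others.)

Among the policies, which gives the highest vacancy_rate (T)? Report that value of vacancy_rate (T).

374

Policy A (V − 60):
  V = 20 − 60 = -40
  P = 54
  T = -2 + 6·(-40) + 2·54 = -134
Policy B (P := 68, V + 20):
  V = 20 + 20 = 40
  P = 68
  T = -2 + 6·40 + 2·68 = 374
Policy C (P − 8, V + 10):
  V = 20 + 10 = 30
  P = 54 − 8 = 46
  T = -2 + 6·30 + 2·46 = 270
Comparing — Policy A: T=-134, Policy B: T=374, Policy C: T=270. Highest is 374 (Policy B).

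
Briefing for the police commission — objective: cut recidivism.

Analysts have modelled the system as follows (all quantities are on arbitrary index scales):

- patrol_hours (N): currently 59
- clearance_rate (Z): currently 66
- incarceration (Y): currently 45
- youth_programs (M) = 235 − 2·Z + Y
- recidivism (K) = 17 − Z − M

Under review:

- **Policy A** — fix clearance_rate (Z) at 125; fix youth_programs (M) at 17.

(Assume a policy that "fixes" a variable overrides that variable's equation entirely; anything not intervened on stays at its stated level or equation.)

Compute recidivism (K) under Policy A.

-125

Policy A (Z := 125, M := 17):
  Z = 125
  Y = 45
  M = 17
  K = 17 − 125 − 17 = -125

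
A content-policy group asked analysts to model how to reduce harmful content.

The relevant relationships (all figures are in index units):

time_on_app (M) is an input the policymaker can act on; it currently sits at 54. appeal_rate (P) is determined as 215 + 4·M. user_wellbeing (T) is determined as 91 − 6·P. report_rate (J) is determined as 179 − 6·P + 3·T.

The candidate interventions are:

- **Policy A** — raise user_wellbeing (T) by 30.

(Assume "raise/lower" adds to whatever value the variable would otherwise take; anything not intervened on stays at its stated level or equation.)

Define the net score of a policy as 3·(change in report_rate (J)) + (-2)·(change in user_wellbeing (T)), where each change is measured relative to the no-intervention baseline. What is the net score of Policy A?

210

Baseline:
  M = 54
  P = 215 + 4·54 = 431
  T = 91 − 6·431 = -2495
  J = 179 − 6·431 + 3·(-2495) = -9892
Policy A (T + 30):
  M = 54
  P = 215 + 4·54 = 431
  T = 91 − 6·431 (+30 from intervention) = -2465
  J = 179 − 6·431 + 3·(-2465) = -9802
ΔJ = -9802 − (-9892) = 90; ΔT = -2465 − (-2495) = 30
Score = 3·90 + (-2)·30 = 210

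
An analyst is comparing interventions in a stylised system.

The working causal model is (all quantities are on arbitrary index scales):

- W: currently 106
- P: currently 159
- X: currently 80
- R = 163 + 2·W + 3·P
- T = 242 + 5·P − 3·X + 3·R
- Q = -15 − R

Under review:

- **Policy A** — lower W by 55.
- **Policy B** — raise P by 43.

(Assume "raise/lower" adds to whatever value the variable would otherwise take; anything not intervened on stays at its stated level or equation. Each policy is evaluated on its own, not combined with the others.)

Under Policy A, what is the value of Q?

-757

Policy A (W − 55):
  W = 106 − 55 = 51
  P = 159
  R = 163 + 2·51 + 3·159 = 742
  Q = -15 − 742 = -757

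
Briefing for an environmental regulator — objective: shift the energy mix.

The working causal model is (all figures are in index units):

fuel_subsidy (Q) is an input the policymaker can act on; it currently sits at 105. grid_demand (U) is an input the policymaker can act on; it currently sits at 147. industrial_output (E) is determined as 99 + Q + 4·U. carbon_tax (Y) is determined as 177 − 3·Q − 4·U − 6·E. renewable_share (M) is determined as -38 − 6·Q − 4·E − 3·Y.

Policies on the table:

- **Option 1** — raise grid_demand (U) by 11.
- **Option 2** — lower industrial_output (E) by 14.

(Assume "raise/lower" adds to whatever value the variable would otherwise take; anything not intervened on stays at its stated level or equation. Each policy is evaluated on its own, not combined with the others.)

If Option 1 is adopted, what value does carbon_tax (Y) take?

-5786

Option 1 (U + 11):
  Q = 105
  U = 147 + 11 = 158
  E = 99 + 105 + 4·158 = 836
  Y = 177 − 3·105 − 4·158 − 6·836 = -5786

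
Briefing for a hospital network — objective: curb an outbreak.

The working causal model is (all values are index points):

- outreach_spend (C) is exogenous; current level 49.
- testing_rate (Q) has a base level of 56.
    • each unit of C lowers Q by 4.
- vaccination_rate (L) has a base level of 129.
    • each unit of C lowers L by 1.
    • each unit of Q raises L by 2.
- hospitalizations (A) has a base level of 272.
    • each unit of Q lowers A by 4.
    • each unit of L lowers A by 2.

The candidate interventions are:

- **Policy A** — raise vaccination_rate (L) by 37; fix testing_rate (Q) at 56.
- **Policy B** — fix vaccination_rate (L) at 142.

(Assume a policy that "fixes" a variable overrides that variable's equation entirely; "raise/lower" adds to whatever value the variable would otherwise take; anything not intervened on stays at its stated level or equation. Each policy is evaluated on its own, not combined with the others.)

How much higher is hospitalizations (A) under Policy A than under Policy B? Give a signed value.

Policy A (L + 37, Q := 56):
  C = 49
  Q = 56
  L = 129 − 49 + 2·56 (+37 from intervention) = 229
  A = 272 − 4·56 − 2·229 = -410
Policy B (L := 142):
  C = 49
  Q = 56 − 4·49 = -140
  L = 142
  A = 272 − 4·(-140) − 2·142 = 548
A: -410 − 548 = -958

-958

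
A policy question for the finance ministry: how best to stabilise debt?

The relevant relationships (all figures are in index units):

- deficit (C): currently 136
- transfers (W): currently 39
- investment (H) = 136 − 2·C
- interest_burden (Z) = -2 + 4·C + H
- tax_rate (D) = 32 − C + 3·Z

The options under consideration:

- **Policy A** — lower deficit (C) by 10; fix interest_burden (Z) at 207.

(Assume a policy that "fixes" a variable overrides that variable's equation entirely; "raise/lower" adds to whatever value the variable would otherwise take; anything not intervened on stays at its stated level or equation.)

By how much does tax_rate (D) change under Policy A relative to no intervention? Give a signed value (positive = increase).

-587

Baseline:
  C = 136
  H = 136 − 2·136 = -136
  Z = -2 + 4·136 + (-136) = 406
  D = 32 − 136 + 3·406 = 1114
Policy A (C − 10, Z := 207):
  C = 136 − 10 = 126
  H = 136 − 2·126 = -116
  Z = 207
  D = 32 − 126 + 3·207 = 527
Change in D: 527 − 1114 = -587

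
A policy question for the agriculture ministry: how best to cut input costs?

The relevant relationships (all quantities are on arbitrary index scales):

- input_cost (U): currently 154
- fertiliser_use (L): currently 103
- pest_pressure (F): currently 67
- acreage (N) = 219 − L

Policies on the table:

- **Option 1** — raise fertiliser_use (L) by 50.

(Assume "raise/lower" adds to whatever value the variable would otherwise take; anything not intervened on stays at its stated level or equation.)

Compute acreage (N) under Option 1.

Option 1 (L + 50):
  L = 103 + 50 = 153
  N = 219 − 153 = 66

66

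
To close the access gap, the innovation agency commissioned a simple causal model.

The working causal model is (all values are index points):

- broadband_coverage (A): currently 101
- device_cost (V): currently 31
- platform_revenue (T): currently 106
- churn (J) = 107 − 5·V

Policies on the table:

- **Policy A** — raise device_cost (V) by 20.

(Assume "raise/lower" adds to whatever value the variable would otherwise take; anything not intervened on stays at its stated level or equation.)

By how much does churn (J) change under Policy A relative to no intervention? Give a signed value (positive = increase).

-100

Baseline:
  V = 31
  J = 107 − 5·31 = -48
Policy A (V + 20):
  V = 31 + 20 = 51
  J = 107 − 5·51 = -148
Change in J: -148 − (-48) = -100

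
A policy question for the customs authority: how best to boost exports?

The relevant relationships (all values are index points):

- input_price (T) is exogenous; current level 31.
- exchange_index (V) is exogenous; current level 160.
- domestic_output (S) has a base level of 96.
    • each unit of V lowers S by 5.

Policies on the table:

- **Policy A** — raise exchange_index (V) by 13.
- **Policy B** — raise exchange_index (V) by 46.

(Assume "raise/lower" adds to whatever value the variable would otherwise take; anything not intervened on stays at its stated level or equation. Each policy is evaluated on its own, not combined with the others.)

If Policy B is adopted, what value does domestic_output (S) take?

Policy B (V + 46):
  V = 160 + 46 = 206
  S = 96 − 5·206 = -934

-934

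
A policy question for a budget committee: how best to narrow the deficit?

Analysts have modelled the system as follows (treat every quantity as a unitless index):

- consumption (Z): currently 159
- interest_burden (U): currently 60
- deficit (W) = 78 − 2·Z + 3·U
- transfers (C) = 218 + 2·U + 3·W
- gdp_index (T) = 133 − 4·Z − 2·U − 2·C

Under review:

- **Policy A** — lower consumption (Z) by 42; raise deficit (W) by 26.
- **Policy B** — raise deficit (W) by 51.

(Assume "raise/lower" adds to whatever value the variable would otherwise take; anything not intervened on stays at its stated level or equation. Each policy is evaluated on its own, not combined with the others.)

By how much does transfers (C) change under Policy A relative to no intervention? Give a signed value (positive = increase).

Baseline:
  Z = 159
  U = 60
  W = 78 − 2·159 + 3·60 = -60
  C = 218 + 2·60 + 3·(-60) = 158
Policy A (Z − 42, W + 26):
  Z = 159 − 42 = 117
  U = 60
  W = 78 − 2·117 + 3·60 (+26 from intervention) = 50
  C = 218 + 2·60 + 3·50 = 488
Change in C: 488 − 158 = 330

330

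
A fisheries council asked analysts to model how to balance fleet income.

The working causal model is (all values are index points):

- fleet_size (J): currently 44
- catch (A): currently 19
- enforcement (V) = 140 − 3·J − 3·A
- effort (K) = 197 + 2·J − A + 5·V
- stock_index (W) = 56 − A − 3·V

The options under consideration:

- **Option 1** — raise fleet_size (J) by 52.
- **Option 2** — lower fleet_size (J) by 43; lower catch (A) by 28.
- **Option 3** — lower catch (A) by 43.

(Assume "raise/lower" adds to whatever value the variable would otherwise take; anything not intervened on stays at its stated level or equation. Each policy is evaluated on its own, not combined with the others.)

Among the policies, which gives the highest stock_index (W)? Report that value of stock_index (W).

652

Option 1 (J + 52):
  J = 44 + 52 = 96
  A = 19
  V = 140 − 3·96 − 3·19 = -205
  W = 56 − 19 − 3·(-205) = 652
Option 2 (J − 43, A − 28):
  J = 44 − 43 = 1
  A = 19 − 28 = -9
  V = 140 − 3·1 − 3·(-9) = 164
  W = 56 − (-9) − 3·164 = -427
Option 3 (A − 43):
  J = 44
  A = 19 − 43 = -24
  V = 140 − 3·44 − 3·(-24) = 80
  W = 56 − (-24) − 3·80 = -160
Comparing — Option 1: W=652, Option 2: W=-427, Option 3: W=-160. Highest is 652 (Option 1).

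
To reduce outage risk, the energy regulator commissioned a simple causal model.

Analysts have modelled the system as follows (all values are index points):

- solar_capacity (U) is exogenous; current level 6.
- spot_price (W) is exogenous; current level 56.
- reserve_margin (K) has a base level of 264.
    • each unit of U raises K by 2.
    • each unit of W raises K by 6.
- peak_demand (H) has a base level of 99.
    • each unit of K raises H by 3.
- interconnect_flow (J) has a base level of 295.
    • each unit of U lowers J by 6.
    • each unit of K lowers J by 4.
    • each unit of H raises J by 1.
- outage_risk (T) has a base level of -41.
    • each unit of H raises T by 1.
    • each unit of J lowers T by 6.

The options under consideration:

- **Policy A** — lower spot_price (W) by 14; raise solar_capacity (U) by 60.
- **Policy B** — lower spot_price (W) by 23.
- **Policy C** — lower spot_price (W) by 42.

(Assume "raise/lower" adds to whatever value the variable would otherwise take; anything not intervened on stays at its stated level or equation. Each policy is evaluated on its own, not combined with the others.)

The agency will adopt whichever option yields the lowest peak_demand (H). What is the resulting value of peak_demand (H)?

1179

Policy A (W − 14, U + 60):
  U = 6 + 60 = 66
  W = 56 − 14 = 42
  K = 264 + 2·66 + 6·42 = 648
  H = 99 + 3·648 = 2043
Policy B (W − 23):
  U = 6
  W = 56 − 23 = 33
  K = 264 + 2·6 + 6·33 = 474
  H = 99 + 3·474 = 1521
Policy C (W − 42):
  U = 6
  W = 56 − 42 = 14
  K = 264 + 2·6 + 6·14 = 360
  H = 99 + 3·360 = 1179
Comparing — Policy A: H=2043, Policy B: H=1521, Policy C: H=1179. Lowest is 1179 (Policy C).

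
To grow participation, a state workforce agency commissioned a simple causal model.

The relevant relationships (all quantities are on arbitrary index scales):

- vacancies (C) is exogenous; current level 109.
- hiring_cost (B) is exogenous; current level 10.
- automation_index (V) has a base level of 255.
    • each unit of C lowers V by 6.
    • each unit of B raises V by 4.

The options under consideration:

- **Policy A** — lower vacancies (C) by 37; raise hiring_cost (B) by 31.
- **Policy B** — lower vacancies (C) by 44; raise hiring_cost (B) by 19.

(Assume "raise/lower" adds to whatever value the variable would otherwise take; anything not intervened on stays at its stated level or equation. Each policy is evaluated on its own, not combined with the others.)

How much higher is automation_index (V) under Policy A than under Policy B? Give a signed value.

Policy A (C − 37, B + 31):
  C = 109 − 37 = 72
  B = 10 + 31 = 41
  V = 255 − 6·72 + 4·41 = -13
Policy B (C − 44, B + 19):
  C = 109 − 44 = 65
  B = 10 + 19 = 29
  V = 255 − 6·65 + 4·29 = -19
V: -13 − (-19) = 6

6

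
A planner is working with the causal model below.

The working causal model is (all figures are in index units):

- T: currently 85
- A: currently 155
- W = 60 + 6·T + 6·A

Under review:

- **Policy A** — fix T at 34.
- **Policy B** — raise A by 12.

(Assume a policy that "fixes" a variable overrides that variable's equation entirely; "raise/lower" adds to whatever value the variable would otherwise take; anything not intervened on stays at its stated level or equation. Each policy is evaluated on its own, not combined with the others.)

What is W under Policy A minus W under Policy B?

-378

Policy A (T := 34):
  T = 34
  A = 155
  W = 60 + 6·34 + 6·155 = 1194
Policy B (A + 12):
  T = 85
  A = 155 + 12 = 167
  W = 60 + 6·85 + 6·167 = 1572
W: 1194 − 1572 = -378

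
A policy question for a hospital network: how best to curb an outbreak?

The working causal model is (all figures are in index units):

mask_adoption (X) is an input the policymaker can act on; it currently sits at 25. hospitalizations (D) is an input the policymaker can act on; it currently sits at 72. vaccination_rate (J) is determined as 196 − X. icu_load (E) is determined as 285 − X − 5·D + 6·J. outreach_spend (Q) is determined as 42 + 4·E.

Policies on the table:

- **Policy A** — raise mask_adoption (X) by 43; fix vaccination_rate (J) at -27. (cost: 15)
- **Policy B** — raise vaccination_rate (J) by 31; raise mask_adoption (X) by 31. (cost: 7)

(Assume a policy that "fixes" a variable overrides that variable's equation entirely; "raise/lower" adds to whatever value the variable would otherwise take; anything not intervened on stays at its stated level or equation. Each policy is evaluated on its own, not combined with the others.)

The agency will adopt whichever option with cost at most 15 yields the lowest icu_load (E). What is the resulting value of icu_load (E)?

-305

Policy A (X + 43, J := -27):
  X = 25 + 43 = 68
  D = 72
  J = -27
  E = 285 − 68 − 5·72 + 6·(-27) = -305
Policy B (J + 31, X + 31):
  X = 25 + 31 = 56
  D = 72
  J = 196 − 56 (+31 from intervention) = 171
  E = 285 − 56 − 5·72 + 6·171 = 895
Comparing — Policy A: E=-305, Policy B: E=895. Lowest is -305 (Policy A).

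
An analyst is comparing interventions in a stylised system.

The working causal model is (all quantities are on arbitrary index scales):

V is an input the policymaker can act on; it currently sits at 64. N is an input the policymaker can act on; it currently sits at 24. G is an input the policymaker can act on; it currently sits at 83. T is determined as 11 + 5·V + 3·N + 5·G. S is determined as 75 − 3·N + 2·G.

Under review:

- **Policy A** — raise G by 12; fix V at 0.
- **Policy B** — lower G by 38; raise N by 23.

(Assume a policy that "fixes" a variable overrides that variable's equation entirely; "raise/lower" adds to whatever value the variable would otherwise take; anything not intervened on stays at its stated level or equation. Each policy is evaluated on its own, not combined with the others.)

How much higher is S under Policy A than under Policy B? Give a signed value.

169

Policy A (G + 12, V := 0):
  N = 24
  G = 83 + 12 = 95
  S = 75 − 3·24 + 2·95 = 193
Policy B (G − 38, N + 23):
  N = 24 + 23 = 47
  G = 83 − 38 = 45
  S = 75 − 3·47 + 2·45 = 24
S: 193 − 24 = 169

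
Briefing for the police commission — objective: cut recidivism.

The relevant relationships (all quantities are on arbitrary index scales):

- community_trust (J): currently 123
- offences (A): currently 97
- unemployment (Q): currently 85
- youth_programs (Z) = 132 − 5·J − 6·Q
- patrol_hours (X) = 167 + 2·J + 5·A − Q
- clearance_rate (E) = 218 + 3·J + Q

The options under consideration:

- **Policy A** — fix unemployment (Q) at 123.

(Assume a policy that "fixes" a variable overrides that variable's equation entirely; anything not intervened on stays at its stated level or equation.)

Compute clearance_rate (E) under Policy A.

Policy A (Q := 123):
  J = 123
  Q = 123
  E = 218 + 3·123 + 123 = 710

710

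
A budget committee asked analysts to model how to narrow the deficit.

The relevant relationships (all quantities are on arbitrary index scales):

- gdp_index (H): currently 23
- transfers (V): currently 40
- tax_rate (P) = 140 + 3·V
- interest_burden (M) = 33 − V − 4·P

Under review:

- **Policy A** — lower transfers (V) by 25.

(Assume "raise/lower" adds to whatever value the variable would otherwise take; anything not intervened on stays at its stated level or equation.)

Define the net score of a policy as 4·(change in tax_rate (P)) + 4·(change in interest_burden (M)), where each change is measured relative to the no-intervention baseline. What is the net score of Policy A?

Baseline:
  V = 40
  P = 140 + 3·40 = 260
  M = 33 − 40 − 4·260 = -1047
Policy A (V − 25):
  V = 40 − 25 = 15
  P = 140 + 3·15 = 185
  M = 33 − 15 − 4·185 = -722
ΔP = 185 − 260 = -75; ΔM = -722 − (-1047) = 325
Score = 4·(-75) + 4·325 = 1000

1000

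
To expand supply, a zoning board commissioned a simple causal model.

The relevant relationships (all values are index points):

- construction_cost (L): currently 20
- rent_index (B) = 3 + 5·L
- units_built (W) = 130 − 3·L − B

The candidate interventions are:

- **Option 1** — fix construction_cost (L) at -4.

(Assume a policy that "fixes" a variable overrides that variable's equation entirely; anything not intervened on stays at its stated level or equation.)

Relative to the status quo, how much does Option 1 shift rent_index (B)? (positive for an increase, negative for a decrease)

Baseline:
  L = 20
  B = 3 + 5·20 = 103
Option 1 (L := -4):
  L = -4
  B = 3 + 5·(-4) = -17
Change in B: -17 − 103 = -120

-120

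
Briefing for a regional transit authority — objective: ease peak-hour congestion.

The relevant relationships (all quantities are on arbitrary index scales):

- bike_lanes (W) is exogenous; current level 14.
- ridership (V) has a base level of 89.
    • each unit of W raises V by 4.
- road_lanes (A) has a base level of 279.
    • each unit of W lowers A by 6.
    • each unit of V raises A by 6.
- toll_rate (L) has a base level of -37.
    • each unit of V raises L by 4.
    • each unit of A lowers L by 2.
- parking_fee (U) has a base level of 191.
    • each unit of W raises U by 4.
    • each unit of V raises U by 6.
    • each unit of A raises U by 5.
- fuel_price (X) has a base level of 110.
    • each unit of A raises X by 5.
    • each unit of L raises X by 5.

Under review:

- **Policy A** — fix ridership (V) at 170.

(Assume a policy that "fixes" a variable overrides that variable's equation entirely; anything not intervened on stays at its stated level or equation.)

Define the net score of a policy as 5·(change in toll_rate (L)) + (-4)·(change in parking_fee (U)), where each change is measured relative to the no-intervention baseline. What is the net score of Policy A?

-4600

Baseline:
  W = 14
  V = 89 + 4·14 = 145
  A = 279 − 6·14 + 6·145 = 1065
  L = -37 + 4·145 − 2·1065 = -1587
  U = 191 + 4·14 + 6·145 + 5·1065 = 6442
Policy A (V := 170):
  W = 14
  V = 170
  A = 279 − 6·14 + 6·170 = 1215
  L = -37 + 4·170 − 2·1215 = -1787
  U = 191 + 4·14 + 6·170 + 5·1215 = 7342
ΔL = -1787 − (-1587) = -200; ΔU = 7342 − 6442 = 900
Score = 5·(-200) + (-4)·900 = -4600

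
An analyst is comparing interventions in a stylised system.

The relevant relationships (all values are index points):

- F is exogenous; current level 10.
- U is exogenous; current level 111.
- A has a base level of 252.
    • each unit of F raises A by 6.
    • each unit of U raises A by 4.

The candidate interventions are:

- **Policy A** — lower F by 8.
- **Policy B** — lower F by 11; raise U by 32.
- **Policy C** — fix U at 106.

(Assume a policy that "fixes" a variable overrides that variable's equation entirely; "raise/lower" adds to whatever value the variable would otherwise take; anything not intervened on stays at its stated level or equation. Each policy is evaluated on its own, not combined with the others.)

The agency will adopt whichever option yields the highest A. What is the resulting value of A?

818

Policy A (F − 8):
  F = 10 − 8 = 2
  U = 111
  A = 252 + 6·2 + 4·111 = 708
Policy B (F − 11, U + 32):
  F = 10 − 11 = -1
  U = 111 + 32 = 143
  A = 252 + 6·(-1) + 4·143 = 818
Policy C (U := 106):
  F = 10
  U = 106
  A = 252 + 6·10 + 4·106 = 736
Comparing — Policy A: A=708, Policy B: A=818, Policy C: A=736. Highest is 818 (Policy B).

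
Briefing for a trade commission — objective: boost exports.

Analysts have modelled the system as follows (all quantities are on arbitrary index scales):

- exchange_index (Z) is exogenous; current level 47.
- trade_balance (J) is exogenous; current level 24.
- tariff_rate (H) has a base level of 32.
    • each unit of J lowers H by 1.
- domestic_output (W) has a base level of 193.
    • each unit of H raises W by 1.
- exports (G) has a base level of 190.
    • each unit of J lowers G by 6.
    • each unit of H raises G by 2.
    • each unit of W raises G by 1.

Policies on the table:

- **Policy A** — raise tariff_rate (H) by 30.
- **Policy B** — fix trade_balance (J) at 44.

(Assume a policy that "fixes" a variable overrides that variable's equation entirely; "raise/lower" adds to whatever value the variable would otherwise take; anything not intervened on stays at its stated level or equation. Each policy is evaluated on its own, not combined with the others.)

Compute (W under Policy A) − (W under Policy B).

50

Policy A (H + 30):
  J = 24
  H = 32 − 24 (+30 from intervention) = 38
  W = 193 + 38 = 231
Policy B (J := 44):
  J = 44
  H = 32 − 44 = -12
  W = 193 + (-12) = 181
W: 231 − 181 = 50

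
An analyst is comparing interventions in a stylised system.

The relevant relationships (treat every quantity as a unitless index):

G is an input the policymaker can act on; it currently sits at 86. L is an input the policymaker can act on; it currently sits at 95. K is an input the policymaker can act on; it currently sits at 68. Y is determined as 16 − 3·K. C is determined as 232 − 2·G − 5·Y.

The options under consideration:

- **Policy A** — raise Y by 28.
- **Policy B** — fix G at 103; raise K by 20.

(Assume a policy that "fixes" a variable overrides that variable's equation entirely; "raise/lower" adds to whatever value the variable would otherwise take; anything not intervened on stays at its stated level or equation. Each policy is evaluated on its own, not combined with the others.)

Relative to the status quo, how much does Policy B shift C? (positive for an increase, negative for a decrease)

Baseline:
  G = 86
  K = 68
  Y = 16 − 3·68 = -188
  C = 232 − 2·86 − 5·(-188) = 1000
Policy B (G := 103, K + 20):
  G = 103
  K = 68 + 20 = 88
  Y = 16 − 3·88 = -248
  C = 232 − 2·103 − 5·(-248) = 1266
Change in C: 1266 − 1000 = 266

266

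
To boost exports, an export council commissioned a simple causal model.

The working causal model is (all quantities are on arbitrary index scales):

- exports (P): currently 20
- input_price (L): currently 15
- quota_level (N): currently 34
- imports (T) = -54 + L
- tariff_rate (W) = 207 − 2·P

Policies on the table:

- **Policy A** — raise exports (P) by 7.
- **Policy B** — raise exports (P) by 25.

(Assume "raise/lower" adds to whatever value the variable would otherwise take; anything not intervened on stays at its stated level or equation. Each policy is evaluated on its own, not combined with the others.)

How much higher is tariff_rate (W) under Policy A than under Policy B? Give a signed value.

36

Policy A (P + 7):
  P = 20 + 7 = 27
  W = 207 − 2·27 = 153
Policy B (P + 25):
  P = 20 + 25 = 45
  W = 207 − 2·45 = 117
W: 153 − 117 = 36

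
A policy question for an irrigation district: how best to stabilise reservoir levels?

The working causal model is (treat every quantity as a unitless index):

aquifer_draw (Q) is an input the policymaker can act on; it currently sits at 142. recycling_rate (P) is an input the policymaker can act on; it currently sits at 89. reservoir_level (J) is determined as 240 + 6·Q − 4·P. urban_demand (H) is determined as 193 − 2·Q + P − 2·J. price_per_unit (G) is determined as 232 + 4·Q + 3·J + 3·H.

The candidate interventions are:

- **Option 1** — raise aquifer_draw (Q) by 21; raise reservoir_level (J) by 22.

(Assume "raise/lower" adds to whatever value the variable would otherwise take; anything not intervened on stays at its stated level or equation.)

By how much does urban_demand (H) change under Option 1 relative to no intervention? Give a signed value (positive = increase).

-338

Baseline:
  Q = 142
  P = 89
  J = 240 + 6·142 − 4·89 = 736
  H = 193 − 2·142 + 89 − 2·736 = -1474
Option 1 (Q + 21, J + 22):
  Q = 142 + 21 = 163
  P = 89
  J = 240 + 6·163 − 4·89 (+22 from intervention) = 884
  H = 193 − 2·163 + 89 − 2·884 = -1812
Change in H: -1812 − (-1474) = -338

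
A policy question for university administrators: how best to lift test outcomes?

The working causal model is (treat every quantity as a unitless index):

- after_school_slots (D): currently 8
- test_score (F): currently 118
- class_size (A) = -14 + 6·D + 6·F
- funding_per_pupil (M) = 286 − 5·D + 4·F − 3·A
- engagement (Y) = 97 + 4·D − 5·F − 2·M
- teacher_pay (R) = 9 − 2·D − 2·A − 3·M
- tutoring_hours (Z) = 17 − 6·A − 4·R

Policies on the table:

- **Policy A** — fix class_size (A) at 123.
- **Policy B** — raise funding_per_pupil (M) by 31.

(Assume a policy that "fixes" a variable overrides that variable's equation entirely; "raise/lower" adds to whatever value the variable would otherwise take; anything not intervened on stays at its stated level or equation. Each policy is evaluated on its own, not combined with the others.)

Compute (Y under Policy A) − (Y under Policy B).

-3652

Policy A (A := 123):
  D = 8
  F = 118
  A = 123
  M = 286 − 5·8 + 4·118 − 3·123 = 349
  Y = 97 + 4·8 − 5·118 − 2·349 = -1159
Policy B (M + 31):
  D = 8
  F = 118
  A = -14 + 6·8 + 6·118 = 742
  M = 286 − 5·8 + 4·118 − 3·742 (+31 from intervention) = -1477
  Y = 97 + 4·8 − 5·118 − 2·(-1477) = 2493
Y: -1159 − 2493 = -3652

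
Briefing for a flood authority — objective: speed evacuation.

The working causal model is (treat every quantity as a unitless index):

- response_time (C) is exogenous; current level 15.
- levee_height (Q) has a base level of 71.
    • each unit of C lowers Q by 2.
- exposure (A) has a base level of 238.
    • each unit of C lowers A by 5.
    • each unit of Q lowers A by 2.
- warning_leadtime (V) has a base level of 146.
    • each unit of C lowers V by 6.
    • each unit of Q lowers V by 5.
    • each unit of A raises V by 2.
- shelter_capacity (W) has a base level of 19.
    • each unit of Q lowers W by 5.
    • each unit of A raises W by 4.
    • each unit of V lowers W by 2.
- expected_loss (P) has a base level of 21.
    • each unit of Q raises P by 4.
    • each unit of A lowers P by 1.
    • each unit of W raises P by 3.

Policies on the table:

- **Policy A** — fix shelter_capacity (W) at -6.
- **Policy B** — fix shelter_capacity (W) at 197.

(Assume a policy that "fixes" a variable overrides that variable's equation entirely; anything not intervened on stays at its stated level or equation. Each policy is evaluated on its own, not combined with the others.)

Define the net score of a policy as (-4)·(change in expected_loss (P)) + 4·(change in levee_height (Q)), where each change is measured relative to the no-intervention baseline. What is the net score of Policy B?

Baseline:
  C = 15
  Q = 71 − 2·15 = 41
  A = 238 − 5·15 − 2·41 = 81
  V = 146 − 6·15 − 5·41 + 2·81 = 13
  W = 19 − 5·41 + 4·81 − 2·13 = 112
  P = 21 + 4·41 − 81 + 3·112 = 440
Policy B (W := 197):
  C = 15
  Q = 71 − 2·15 = 41
  A = 238 − 5·15 − 2·41 = 81
  V = 146 − 6·15 − 5·41 + 2·81 = 13
  W = 197
  P = 21 + 4·41 − 81 + 3·197 = 695
ΔP = 695 − 440 = 255; ΔQ = 41 − 41 = 0
Score = (-4)·255 + 4·0 = -1020

-1020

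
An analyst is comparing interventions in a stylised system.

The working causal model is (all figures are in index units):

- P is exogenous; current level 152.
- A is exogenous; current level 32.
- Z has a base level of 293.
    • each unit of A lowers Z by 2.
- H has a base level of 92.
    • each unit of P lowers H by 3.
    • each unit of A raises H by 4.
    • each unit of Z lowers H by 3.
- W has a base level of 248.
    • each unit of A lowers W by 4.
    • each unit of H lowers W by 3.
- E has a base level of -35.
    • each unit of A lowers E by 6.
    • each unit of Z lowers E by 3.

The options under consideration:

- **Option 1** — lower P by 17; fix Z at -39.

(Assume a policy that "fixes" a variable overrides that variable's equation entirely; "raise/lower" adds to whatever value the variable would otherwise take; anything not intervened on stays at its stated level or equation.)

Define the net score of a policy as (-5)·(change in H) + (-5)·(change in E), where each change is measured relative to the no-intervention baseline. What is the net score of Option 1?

Baseline:
  P = 152
  A = 32
  Z = 293 − 2·32 = 229
  H = 92 − 3·152 + 4·32 − 3·229 = -923
  E = -35 − 6·32 − 3·229 = -914
Option 1 (P − 17, Z := -39):
  P = 152 − 17 = 135
  A = 32
  Z = -39
  H = 92 − 3·135 + 4·32 − 3·(-39) = -68
  E = -35 − 6·32 − 3·(-39) = -110
ΔH = -68 − (-923) = 855; ΔE = -110 − (-914) = 804
Score = (-5)·855 + (-5)·804 = -8295

-8295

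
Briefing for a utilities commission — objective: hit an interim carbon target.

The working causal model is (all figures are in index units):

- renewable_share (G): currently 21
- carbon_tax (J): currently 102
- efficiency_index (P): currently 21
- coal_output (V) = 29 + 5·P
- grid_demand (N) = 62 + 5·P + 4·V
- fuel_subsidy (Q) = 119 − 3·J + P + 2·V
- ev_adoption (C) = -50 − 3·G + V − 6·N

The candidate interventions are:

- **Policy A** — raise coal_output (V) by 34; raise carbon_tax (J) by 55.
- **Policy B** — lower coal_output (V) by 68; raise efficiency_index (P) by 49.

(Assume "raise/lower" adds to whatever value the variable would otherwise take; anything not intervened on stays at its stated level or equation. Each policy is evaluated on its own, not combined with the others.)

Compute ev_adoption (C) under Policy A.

-4979

Policy A (V + 34, J + 55):
  G = 21
  P = 21
  V = 29 + 5·21 (+34 from intervention) = 168
  N = 62 + 5·21 + 4·168 = 839
  C = -50 − 3·21 + 168 − 6·839 = -4979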